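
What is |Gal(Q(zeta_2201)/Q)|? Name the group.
|Gal(Q(zeta_2201)/Q)| = phi(2201) = 2100; group ≅ (Z/2201Z)^* ≅ Z/30Z × Z/70Z

The n-th cyclotomic polynomial Φ_2201(x) is the minimal polynomial of zeta_2201 over Q and has degree phi(2201) = 2100. So Q(zeta_2201) is a degree-2100 Galois extension with Galois group (Z/2201Z)^*. By CRT, (Z/2201Z)^* ≅ (Z/31Z)^* × (Z/71Z)^*. Each prime-power unit group is (Z/31Z)^* ≅ Z/30Z; (Z/71Z)^* ≅ Z/70Z. Hence Gal(Q(zeta_2201)/Q) ≅ Z/30Z × Z/70Z.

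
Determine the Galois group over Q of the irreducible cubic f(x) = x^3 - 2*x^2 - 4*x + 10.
Gal(K/Q) = S_3 (symmetric group of order 6)

Compute the discriminant of x^3 + (-2)*x^2 + (-4)*x + (10): Δ = -620. Since Δ is not a rational square, the Galois group is not contained in A_3; it must be the full S_3 (irreducibility of the cubic rules out anything smaller).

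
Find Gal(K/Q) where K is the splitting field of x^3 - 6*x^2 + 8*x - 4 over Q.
Gal(K/Q) = S_3 (symmetric group of order 6)

Compute the discriminant of x^3 + (-6)*x^2 + (8)*x + (-4): Δ = -176. Since Δ is not a rational square, the Galois group is not contained in A_3; it must be the full S_3 (irreducibility of the cubic rules out anything smaller).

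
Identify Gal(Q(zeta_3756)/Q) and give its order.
|Gal(Q(zeta_3756)/Q)| = phi(3756) = 1248; group ≅ (Z/3756Z)^* ≅ Z/2Z × Z/2Z × Z/312Z

The n-th cyclotomic polynomial Φ_3756(x) is the minimal polynomial of zeta_3756 over Q and has degree phi(3756) = 1248. So Q(zeta_3756) is a degree-1248 Galois extension with Galois group (Z/3756Z)^*. By CRT, (Z/3756Z)^* ≅ (Z/4Z)^* × (Z/3Z)^* × (Z/313Z)^*. Each prime-power unit group is (Z/4Z)^* ≅ Z/2Z; (Z/3Z)^* ≅ Z/2Z; (Z/313Z)^* ≅ Z/312Z. Hence Gal(Q(zeta_3756)/Q) ≅ Z/2Z × Z/2Z × Z/312Z.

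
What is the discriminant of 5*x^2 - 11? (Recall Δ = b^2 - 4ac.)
Δ = 220

For a quadratic a x^2 + b x + c the discriminant is Δ = b^2 - 4ac = (0)^2 - 4*(5)*(-11) = 0 - (-220) = 220.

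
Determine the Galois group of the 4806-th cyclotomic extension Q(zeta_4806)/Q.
|Gal(Q(zeta_4806)/Q)| = phi(4806) = 1584; group ≅ (Z/4806Z)^* ≅ Z/18Z × Z/88Z

The n-th cyclotomic polynomial Φ_4806(x) is the minimal polynomial of zeta_4806 over Q and has degree phi(4806) = 1584. So Q(zeta_4806) is a degree-1584 Galois extension with Galois group (Z/4806Z)^*. By CRT, (Z/4806Z)^* ≅ (Z/2Z)^* × (Z/27Z)^* × (Z/89Z)^*. Each prime-power unit group is (Z/2Z)^* ≅ trivial group (order 1); (Z/27Z)^* ≅ Z/18Z; (Z/89Z)^* ≅ Z/88Z. Hence Gal(Q(zeta_4806)/Q) ≅ Z/18Z × Z/88Z.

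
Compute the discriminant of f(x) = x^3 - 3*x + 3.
Δ = -135

For a depressed cubic x^3 + p x + q the discriminant is Δ = -4 p^3 - 27 q^2 = -4*(-3)^3 - 27*(3)^2 = 108 - 243 = -135.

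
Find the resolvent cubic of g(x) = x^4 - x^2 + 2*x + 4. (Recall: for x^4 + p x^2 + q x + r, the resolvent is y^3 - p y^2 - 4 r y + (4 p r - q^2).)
h(y) = y^3 + y^2 - 16*y - 20

Identify coefficients: p = -1, q = 2, r = 4.
Plug into h(y) = y^3 - p y^2 - 4 r y + (4 p r - q^2):
  h(y) = y^3 - (-1) y^2 - 4*(4) y + (4*(-1)*(4) - (2)^2)
       = y^3 + (1) y^2 + (-16) y + (-20).
Simplifying: h(y) = y^3 + y^2 - 16*y - 20.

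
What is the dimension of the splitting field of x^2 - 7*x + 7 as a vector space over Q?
[K:Q] = 2

The discriminant of x^2 + (-7)*x + (7) is b^2 - 4c = 49 - (28) = 21. Since 21 is not a perfect square in Q, the polynomial is irreducible over Q. Its two roots generate a degree-2 extension, so [K:Q] = 2.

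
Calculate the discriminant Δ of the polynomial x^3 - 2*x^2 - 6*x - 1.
Δ = 733

For x^3 + a x^2 + b x + c the discriminant is Δ = 18 a b c - 4 a^3 c + a^2 b^2 - 4 b^3 - 27 c^2.
Plug a = -2, b = -6, c = -1:
  18*(-2)*(-6)*(-1) - 4*(-2)^3*(-1) + (-2)^2*(-6)^2 - 4*(-6)^3 - 27*(-1)^2
  = -216 + (-32) + 144 + (864) + (-27)
  = 733.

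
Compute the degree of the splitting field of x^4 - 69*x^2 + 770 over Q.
[K:Q] = 4

f factors as (x^2 - 14)(x^2 - 55); the splitting field is K = Q(sqrt(14), sqrt(55)). Since 14, 55, and 770 are all non-squares in Q, the three subfields Q(sqrt(14)), Q(sqrt(55)), Q(sqrt(770)) are distinct degree-2 extensions, so [K:Q] = 4 (Klein four Galois group).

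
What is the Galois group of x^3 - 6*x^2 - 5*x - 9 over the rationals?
Gal(K/Q) = S_3 (symmetric group of order 6)

Compute the discriminant of x^3 + (-6)*x^2 + (-5)*x + (-9): Δ = -13423. Since Δ is not a rational square, the Galois group is not contained in A_3; it must be the full S_3 (irreducibility of the cubic rules out anything smaller).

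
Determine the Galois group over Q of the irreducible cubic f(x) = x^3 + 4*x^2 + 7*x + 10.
Gal(K/Q) = S_3 (symmetric group of order 6)

Compute the discriminant of x^3 + (4)*x^2 + (7)*x + (10): Δ = -808. Since Δ is not a rational square, the Galois group is not contained in A_3; it must be the full S_3 (irreducibility of the cubic rules out anything smaller).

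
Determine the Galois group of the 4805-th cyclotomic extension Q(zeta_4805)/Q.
|Gal(Q(zeta_4805)/Q)| = phi(4805) = 3720; group ≅ (Z/4805Z)^* ≅ Z/4Z × Z/930Z

The n-th cyclotomic polynomial Φ_4805(x) is the minimal polynomial of zeta_4805 over Q and has degree phi(4805) = 3720. So Q(zeta_4805) is a degree-3720 Galois extension with Galois group (Z/4805Z)^*. By CRT, (Z/4805Z)^* ≅ (Z/5Z)^* × (Z/961Z)^*. Each prime-power unit group is (Z/5Z)^* ≅ Z/4Z; (Z/961Z)^* ≅ Z/930Z. Hence Gal(Q(zeta_4805)/Q) ≅ Z/4Z × Z/930Z.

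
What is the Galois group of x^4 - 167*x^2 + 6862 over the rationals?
Gal(K/Q) = V_4 (Klein four-group, Z/2Z × Z/2Z)

f factors as (x^2 - 94)(x^2 - 73), so the splitting field is K = Q(sqrt(94), sqrt(73)). The elements 94, 73, 6862 are all non-squares in Q, so sqrt(94) and sqrt(73) generate independent quadratic extensions. Thus [K:Q] = 4 and Gal(K/Q) is generated by the two order-2 automorphisms sqrt(94) ↦ -sqrt(94) and sqrt(73) ↦ -sqrt(73), giving V_4.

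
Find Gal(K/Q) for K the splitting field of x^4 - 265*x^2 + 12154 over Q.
Gal(K/Q) = V_4 (Klein four-group, Z/2Z × Z/2Z)

f factors as (x^2 - 59)(x^2 - 206), so the splitting field is K = Q(sqrt(59), sqrt(206)). The elements 59, 206, 12154 are all non-squares in Q, so sqrt(59) and sqrt(206) generate independent quadratic extensions. Thus [K:Q] = 4 and Gal(K/Q) is generated by the two order-2 automorphisms sqrt(59) ↦ -sqrt(59) and sqrt(206) ↦ -sqrt(206), giving V_4.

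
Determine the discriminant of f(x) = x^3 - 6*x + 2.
Δ = 756

For a depressed cubic x^3 + p x + q the discriminant is Δ = -4 p^3 - 27 q^2 = -4*(-6)^3 - 27*(2)^2 = 864 - 108 = 756.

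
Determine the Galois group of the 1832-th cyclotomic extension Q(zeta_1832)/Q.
|Gal(Q(zeta_1832)/Q)| = phi(1832) = 912; group ≅ (Z/1832Z)^* ≅ Z/2Z × Z/2Z × Z/228Z

The n-th cyclotomic polynomial Φ_1832(x) is the minimal polynomial of zeta_1832 over Q and has degree phi(1832) = 912. So Q(zeta_1832) is a degree-912 Galois extension with Galois group (Z/1832Z)^*. By CRT, (Z/1832Z)^* ≅ (Z/8Z)^* × (Z/229Z)^*. Each prime-power unit group is (Z/8Z)^* ≅ Z/2Z × Z/2Z; (Z/229Z)^* ≅ Z/228Z. Hence Gal(Q(zeta_1832)/Q) ≅ Z/2Z × Z/2Z × Z/228Z.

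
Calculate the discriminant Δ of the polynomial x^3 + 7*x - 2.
Δ = -1480

For a depressed cubic x^3 + p x + q the discriminant is Δ = -4 p^3 - 27 q^2 = -4*(7)^3 - 27*(-2)^2 = -1372 - 108 = -1480.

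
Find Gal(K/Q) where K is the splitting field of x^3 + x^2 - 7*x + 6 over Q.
Gal(K/Q) = S_3 (symmetric group of order 6)

Compute the discriminant of x^3 + (1)*x^2 + (-7)*x + (6): Δ = -331. Since Δ is not a rational square, the Galois group is not contained in A_3; it must be the full S_3 (irreducibility of the cubic rules out anything smaller).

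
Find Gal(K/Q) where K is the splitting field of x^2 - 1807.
Gal(K/Q) = Z/2Z (cyclic of order 2)

x^2 - 1807 is irreducible over Q since 1807 is not a rational square. The splitting field Q(sqrt(1807)) has degree 2 over Q, and its unique nontrivial automorphism is sqrt(1807) ↦ -sqrt(1807). Hence Gal(Q(sqrt(1807))/Q) = Z/2Z.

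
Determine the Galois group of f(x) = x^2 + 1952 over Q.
Gal(K/Q) = Z/2Z (cyclic of order 2)

x^2 + 1952 is irreducible over Q since -1952 is not a rational square. The splitting field Q(sqrt(-1952)) has degree 2 over Q, and its unique nontrivial automorphism is sqrt(-1952) ↦ -sqrt(-1952). Hence Gal(Q(sqrt(-1952))/Q) = Z/2Z.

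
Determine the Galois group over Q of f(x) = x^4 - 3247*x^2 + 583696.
Gal(K/Q) = Z/2Z (cyclic of order 2)

f factors as (x^2 - 3056)(x^2 - 191), so the splitting field is K = Q(sqrt(3056), sqrt(191)). The squarefree part of 3056 is 191 and the squarefree part of 191 is also 191, so sqrt(3056) and sqrt(191) are both rational multiples of sqrt(191). Hence Q(sqrt(3056)) = Q(sqrt(191)) = Q(sqrt(191)), and the splitting field collapses to a single degree-2 extension with Galois group Z/2Z.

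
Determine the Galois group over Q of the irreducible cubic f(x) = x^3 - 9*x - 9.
Gal(K/Q) = A_3 (cyclic of order 3)

Compute the discriminant of x^3 + (0)*x^2 + (-9)*x + (-9): Δ = 729. Since Δ is a perfect square (Δ = 27^2), the Galois group is contained in A_3. Irreducibility forces the group to be transitive on three roots, so Gal = A_3.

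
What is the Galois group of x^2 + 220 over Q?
Gal(K/Q) = Z/2Z (cyclic of order 2)

x^2 + 220 is irreducible over Q since -220 is not a rational square. The splitting field Q(sqrt(-220)) has degree 2 over Q, and its unique nontrivial automorphism is sqrt(-220) ↦ -sqrt(-220). Hence Gal(Q(sqrt(-220))/Q) = Z/2Z.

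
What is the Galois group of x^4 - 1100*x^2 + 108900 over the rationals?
Gal(K/Q) = Z/2Z (cyclic of order 2)

f factors as (x^2 - 990)(x^2 - 110), so the splitting field is K = Q(sqrt(990), sqrt(110)). The squarefree part of 990 is 110 and the squarefree part of 110 is also 110, so sqrt(990) and sqrt(110) are both rational multiples of sqrt(110). Hence Q(sqrt(990)) = Q(sqrt(110)) = Q(sqrt(110)), and the splitting field collapses to a single degree-2 extension with Galois group Z/2Z.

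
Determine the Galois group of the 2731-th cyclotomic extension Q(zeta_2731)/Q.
|Gal(Q(zeta_2731)/Q)| = phi(2731) = 2730; group ≅ (Z/2731Z)^* ≅ Z/2730Z

The n-th cyclotomic polynomial Φ_2731(x) is the minimal polynomial of zeta_2731 over Q and has degree phi(2731) = 2730. So Q(zeta_2731) is a degree-2730 Galois extension with Galois group (Z/2731Z)^*. (Z/2731Z)^* is cyclic since 2731 is an odd prime power (or 4). Hence Gal(Q(zeta_2731)/Q) ≅ Z/2730Z.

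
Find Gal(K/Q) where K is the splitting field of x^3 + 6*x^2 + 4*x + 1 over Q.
Gal(K/Q) = S_3 (symmetric group of order 6)

Compute the discriminant of x^3 + (6)*x^2 + (4)*x + (1): Δ = -139. Since Δ is not a rational square, the Galois group is not contained in A_3; it must be the full S_3 (irreducibility of the cubic rules out anything smaller).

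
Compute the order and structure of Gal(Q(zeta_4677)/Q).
|Gal(Q(zeta_4677)/Q)| = phi(4677) = 3116; group ≅ (Z/4677Z)^* ≅ Z/2Z × Z/1558Z

The n-th cyclotomic polynomial Φ_4677(x) is the minimal polynomial of zeta_4677 over Q and has degree phi(4677) = 3116. So Q(zeta_4677) is a degree-3116 Galois extension with Galois group (Z/4677Z)^*. By CRT, (Z/4677Z)^* ≅ (Z/3Z)^* × (Z/1559Z)^*. Each prime-power unit group is (Z/3Z)^* ≅ Z/2Z; (Z/1559Z)^* ≅ Z/1558Z. Hence Gal(Q(zeta_4677)/Q) ≅ Z/2Z × Z/1558Z.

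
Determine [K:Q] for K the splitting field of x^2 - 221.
[K:Q] = 2

The polynomial x^2 - 221 is irreducible over Q since 221 is not a perfect square. Its splitting field is Q(sqrt(221)), which has degree 2 over Q.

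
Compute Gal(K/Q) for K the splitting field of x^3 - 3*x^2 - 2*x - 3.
Gal(K/Q) = S_3 (symmetric group of order 6)

Compute the discriminant of x^3 + (-3)*x^2 + (-2)*x + (-3): Δ = -823. Since Δ is not a rational square, the Galois group is not contained in A_3; it must be the full S_3 (irreducibility of the cubic rules out anything smaller).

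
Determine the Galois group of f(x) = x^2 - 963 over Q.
Gal(K/Q) = Z/2Z (cyclic of order 2)

x^2 - 963 is irreducible over Q since 963 is not a rational square. The splitting field Q(sqrt(963)) has degree 2 over Q, and its unique nontrivial automorphism is sqrt(963) ↦ -sqrt(963). Hence Gal(Q(sqrt(963))/Q) = Z/2Z.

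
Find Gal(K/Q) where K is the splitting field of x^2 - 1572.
Gal(K/Q) = Z/2Z (cyclic of order 2)

x^2 - 1572 is irreducible over Q since 1572 is not a rational square. The splitting field Q(sqrt(1572)) has degree 2 over Q, and its unique nontrivial automorphism is sqrt(1572) ↦ -sqrt(1572). Hence Gal(Q(sqrt(1572))/Q) = Z/2Z.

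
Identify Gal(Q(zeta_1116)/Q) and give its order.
|Gal(Q(zeta_1116)/Q)| = phi(1116) = 360; group ≅ (Z/1116Z)^* ≅ Z/2Z × Z/6Z × Z/30Z

The n-th cyclotomic polynomial Φ_1116(x) is the minimal polynomial of zeta_1116 over Q and has degree phi(1116) = 360. So Q(zeta_1116) is a degree-360 Galois extension with Galois group (Z/1116Z)^*. By CRT, (Z/1116Z)^* ≅ (Z/4Z)^* × (Z/9Z)^* × (Z/31Z)^*. Each prime-power unit group is (Z/4Z)^* ≅ Z/2Z; (Z/9Z)^* ≅ Z/6Z; (Z/31Z)^* ≅ Z/30Z. Hence Gal(Q(zeta_1116)/Q) ≅ Z/2Z × Z/6Z × Z/30Z.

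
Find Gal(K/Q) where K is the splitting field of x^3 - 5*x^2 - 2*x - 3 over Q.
Gal(K/Q) = S_3 (symmetric group of order 6)

Compute the discriminant of x^3 + (-5)*x^2 + (-2)*x + (-3): Δ = -2151. Since Δ is not a rational square, the Galois group is not contained in A_3; it must be the full S_3 (irreducibility of the cubic rules out anything smaller).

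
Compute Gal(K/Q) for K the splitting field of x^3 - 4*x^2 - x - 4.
Gal(K/Q) = S_3 (symmetric group of order 6)

Compute the discriminant of x^3 + (-4)*x^2 + (-1)*x + (-4): Δ = -1724. Since Δ is not a rational square, the Galois group is not contained in A_3; it must be the full S_3 (irreducibility of the cubic rules out anything smaller).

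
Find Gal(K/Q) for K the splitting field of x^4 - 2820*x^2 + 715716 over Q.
Gal(K/Q) = Z/2Z (cyclic of order 2)

f factors as (x^2 - 2538)(x^2 - 282), so the splitting field is K = Q(sqrt(2538), sqrt(282)). The squarefree part of 2538 is 282 and the squarefree part of 282 is also 282, so sqrt(2538) and sqrt(282) are both rational multiples of sqrt(282). Hence Q(sqrt(2538)) = Q(sqrt(282)) = Q(sqrt(282)), and the splitting field collapses to a single degree-2 extension with Galois group Z/2Z.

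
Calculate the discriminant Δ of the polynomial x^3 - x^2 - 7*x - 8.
Δ = -1347

For x^3 + a x^2 + b x + c the discriminant is Δ = 18 a b c - 4 a^3 c + a^2 b^2 - 4 b^3 - 27 c^2.
Plug a = -1, b = -7, c = -8:
  18*(-1)*(-7)*(-8) - 4*(-1)^3*(-8) + (-1)^2*(-7)^2 - 4*(-7)^3 - 27*(-8)^2
  = -1008 + (-32) + 49 + (1372) + (-1728)
  = -1347.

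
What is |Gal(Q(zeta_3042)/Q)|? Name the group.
|Gal(Q(zeta_3042)/Q)| = phi(3042) = 936; group ≅ (Z/3042Z)^* ≅ Z/6Z × Z/156Z

The n-th cyclotomic polynomial Φ_3042(x) is the minimal polynomial of zeta_3042 over Q and has degree phi(3042) = 936. So Q(zeta_3042) is a degree-936 Galois extension with Galois group (Z/3042Z)^*. By CRT, (Z/3042Z)^* ≅ (Z/2Z)^* × (Z/9Z)^* × (Z/169Z)^*. Each prime-power unit group is (Z/2Z)^* ≅ trivial group (order 1); (Z/9Z)^* ≅ Z/6Z; (Z/169Z)^* ≅ Z/156Z. Hence Gal(Q(zeta_3042)/Q) ≅ Z/6Z × Z/156Z.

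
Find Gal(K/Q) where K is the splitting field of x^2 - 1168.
Gal(K/Q) = Z/2Z (cyclic of order 2)

x^2 - 1168 is irreducible over Q since 1168 is not a rational square. The splitting field Q(sqrt(1168)) has degree 2 over Q, and its unique nontrivial automorphism is sqrt(1168) ↦ -sqrt(1168). Hence Gal(Q(sqrt(1168))/Q) = Z/2Z.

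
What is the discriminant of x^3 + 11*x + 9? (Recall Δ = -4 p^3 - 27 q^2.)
Δ = -7511

For a depressed cubic x^3 + p x + q the discriminant is Δ = -4 p^3 - 27 q^2 = -4*(11)^3 - 27*(9)^2 = -5324 - 2187 = -7511.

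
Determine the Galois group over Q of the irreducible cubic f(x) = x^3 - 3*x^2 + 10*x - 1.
Gal(K/Q) = S_3 (symmetric group of order 6)

Compute the discriminant of x^3 + (-3)*x^2 + (10)*x + (-1): Δ = -2695. Since Δ is not a rational square, the Galois group is not contained in A_3; it must be the full S_3 (irreducibility of the cubic rules out anything smaller).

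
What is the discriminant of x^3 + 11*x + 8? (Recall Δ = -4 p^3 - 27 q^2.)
Δ = -7052

For a depressed cubic x^3 + p x + q the discriminant is Δ = -4 p^3 - 27 q^2 = -4*(11)^3 - 27*(8)^2 = -5324 - 1728 = -7052.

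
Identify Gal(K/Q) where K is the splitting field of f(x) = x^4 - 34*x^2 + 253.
Gal(K/Q) = V_4 (Klein four-group, Z/2Z × Z/2Z)

f factors as (x^2 - 11)(x^2 - 23), so the splitting field is K = Q(sqrt(11), sqrt(23)). The elements 11, 23, 253 are all non-squares in Q, so sqrt(11) and sqrt(23) generate independent quadratic extensions. Thus [K:Q] = 4 and Gal(K/Q) is generated by the two order-2 automorphisms sqrt(11) ↦ -sqrt(11) and sqrt(23) ↦ -sqrt(23), giving V_4.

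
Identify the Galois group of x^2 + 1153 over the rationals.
Gal(K/Q) = Z/2Z (cyclic of order 2)

x^2 + 1153 is irreducible over Q since -1153 is not a rational square. The splitting field Q(sqrt(-1153)) has degree 2 over Q, and its unique nontrivial automorphism is sqrt(-1153) ↦ -sqrt(-1153). Hence Gal(Q(sqrt(-1153))/Q) = Z/2Z.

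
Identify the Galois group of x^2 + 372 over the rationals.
Gal(K/Q) = Z/2Z (cyclic of order 2)

x^2 + 372 is irreducible over Q since -372 is not a rational square. The splitting field Q(sqrt(-372)) has degree 2 over Q, and its unique nontrivial automorphism is sqrt(-372) ↦ -sqrt(-372). Hence Gal(Q(sqrt(-372))/Q) = Z/2Z.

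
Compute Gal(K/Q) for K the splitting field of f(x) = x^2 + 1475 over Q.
Gal(K/Q) = Z/2Z (cyclic of order 2)

x^2 + 1475 is irreducible over Q since -1475 is not a rational square. The splitting field Q(sqrt(-1475)) has degree 2 over Q, and its unique nontrivial automorphism is sqrt(-1475) ↦ -sqrt(-1475). Hence Gal(Q(sqrt(-1475))/Q) = Z/2Z.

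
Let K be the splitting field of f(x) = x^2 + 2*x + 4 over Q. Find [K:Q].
[K:Q] = 2

The discriminant of x^2 + (2)*x + (4) is b^2 - 4c = 4 - (16) = -12. Since -12 is not a perfect square in Q, the polynomial is irreducible over Q. Its two roots generate a degree-2 extension, so [K:Q] = 2.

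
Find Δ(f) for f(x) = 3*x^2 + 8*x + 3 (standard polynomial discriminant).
Δ = 28

For a quadratic a x^2 + b x + c the discriminant is Δ = b^2 - 4ac = (8)^2 - 4*(3)*(3) = 64 - (36) = 28.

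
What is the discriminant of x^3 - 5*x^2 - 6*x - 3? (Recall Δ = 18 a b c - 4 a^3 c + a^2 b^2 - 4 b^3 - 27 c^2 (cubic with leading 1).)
Δ = -1599

For x^3 + a x^2 + b x + c the discriminant is Δ = 18 a b c - 4 a^3 c + a^2 b^2 - 4 b^3 - 27 c^2.
Plug a = -5, b = -6, c = -3:
  18*(-5)*(-6)*(-3) - 4*(-5)^3*(-3) + (-5)^2*(-6)^2 - 4*(-6)^3 - 27*(-3)^2
  = -1620 + (-1500) + 900 + (864) + (-243)
  = -1599.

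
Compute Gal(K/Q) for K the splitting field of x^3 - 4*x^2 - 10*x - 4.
Gal(K/Q) = S_3 (symmetric group of order 6)

Compute the discriminant of x^3 + (-4)*x^2 + (-10)*x + (-4): Δ = 1264. Since Δ is not a rational square, the Galois group is not contained in A_3; it must be the full S_3 (irreducibility of the cubic rules out anything smaller).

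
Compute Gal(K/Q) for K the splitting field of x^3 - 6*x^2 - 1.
Gal(K/Q) = S_3 (symmetric group of order 6)

Compute the discriminant of x^3 + (-6)*x^2 + (0)*x + (-1): Δ = -891. Since Δ is not a rational square, the Galois group is not contained in A_3; it must be the full S_3 (irreducibility of the cubic rules out anything smaller).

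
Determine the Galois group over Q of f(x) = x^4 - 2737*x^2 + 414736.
Gal(K/Q) = Z/2Z (cyclic of order 2)

f factors as (x^2 - 161)(x^2 - 2576), so the splitting field is K = Q(sqrt(161), sqrt(2576)). The squarefree part of 161 is 161 and the squarefree part of 2576 is also 161, so sqrt(161) and sqrt(2576) are both rational multiples of sqrt(161). Hence Q(sqrt(161)) = Q(sqrt(2576)) = Q(sqrt(161)), and the splitting field collapses to a single degree-2 extension with Galois group Z/2Z.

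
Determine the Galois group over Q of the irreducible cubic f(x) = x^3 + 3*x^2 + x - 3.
Gal(K/Q) = S_3 (symmetric group of order 6)

Compute the discriminant of x^3 + (3)*x^2 + (1)*x + (-3): Δ = -76. Since Δ is not a rational square, the Galois group is not contained in A_3; it must be the full S_3 (irreducibility of the cubic rules out anything smaller).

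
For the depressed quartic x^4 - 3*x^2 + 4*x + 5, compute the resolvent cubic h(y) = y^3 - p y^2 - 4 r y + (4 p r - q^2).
h(y) = y^3 + 3*y^2 - 20*y - 76

Identify coefficients: p = -3, q = 4, r = 5.
Plug into h(y) = y^3 - p y^2 - 4 r y + (4 p r - q^2):
  h(y) = y^3 - (-3) y^2 - 4*(5) y + (4*(-3)*(5) - (4)^2)
       = y^3 + (3) y^2 + (-20) y + (-76).
Simplifying: h(y) = y^3 + 3*y^2 - 20*y - 76.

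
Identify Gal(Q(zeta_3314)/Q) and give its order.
|Gal(Q(zeta_3314)/Q)| = phi(3314) = 1656; group ≅ (Z/3314Z)^* ≅ Z/1656Z

The n-th cyclotomic polynomial Φ_3314(x) is the minimal polynomial of zeta_3314 over Q and has degree phi(3314) = 1656. So Q(zeta_3314) is a degree-1656 Galois extension with Galois group (Z/3314Z)^*. By CRT, (Z/3314Z)^* ≅ (Z/2Z)^* × (Z/1657Z)^*. Each prime-power unit group is (Z/2Z)^* ≅ trivial group (order 1); (Z/1657Z)^* ≅ Z/1656Z. Hence Gal(Q(zeta_3314)/Q) ≅ Z/1656Z.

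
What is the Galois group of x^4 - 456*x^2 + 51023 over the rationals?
Gal(K/Q) = V_4 (Klein four-group, Z/2Z × Z/2Z)

f factors as (x^2 - 197)(x^2 - 259), so the splitting field is K = Q(sqrt(197), sqrt(259)). The elements 197, 259, 51023 are all non-squares in Q, so sqrt(197) and sqrt(259) generate independent quadratic extensions. Thus [K:Q] = 4 and Gal(K/Q) is generated by the two order-2 automorphisms sqrt(197) ↦ -sqrt(197) and sqrt(259) ↦ -sqrt(259), giving V_4.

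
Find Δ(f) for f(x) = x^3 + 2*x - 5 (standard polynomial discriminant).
Δ = -707

For a depressed cubic x^3 + p x + q the discriminant is Δ = -4 p^3 - 27 q^2 = -4*(2)^3 - 27*(-5)^2 = -32 - 675 = -707.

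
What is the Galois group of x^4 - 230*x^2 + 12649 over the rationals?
Gal(K/Q) = V_4 (Klein four-group, Z/2Z × Z/2Z)

f factors as (x^2 - 139)(x^2 - 91), so the splitting field is K = Q(sqrt(139), sqrt(91)). The elements 139, 91, 12649 are all non-squares in Q, so sqrt(139) and sqrt(91) generate independent quadratic extensions. Thus [K:Q] = 4 and Gal(K/Q) is generated by the two order-2 automorphisms sqrt(139) ↦ -sqrt(139) and sqrt(91) ↦ -sqrt(91), giving V_4.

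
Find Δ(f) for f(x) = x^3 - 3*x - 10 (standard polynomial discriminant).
Δ = -2592

For a depressed cubic x^3 + p x + q the discriminant is Δ = -4 p^3 - 27 q^2 = -4*(-3)^3 - 27*(-10)^2 = 108 - 2700 = -2592.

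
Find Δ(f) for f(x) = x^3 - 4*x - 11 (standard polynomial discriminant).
Δ = -3011

For a depressed cubic x^3 + p x + q the discriminant is Δ = -4 p^3 - 27 q^2 = -4*(-4)^3 - 27*(-11)^2 = 256 - 3267 = -3011.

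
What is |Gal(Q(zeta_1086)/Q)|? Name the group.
|Gal(Q(zeta_1086)/Q)| = phi(1086) = 360; group ≅ (Z/1086Z)^* ≅ Z/2Z × Z/180Z

The n-th cyclotomic polynomial Φ_1086(x) is the minimal polynomial of zeta_1086 over Q and has degree phi(1086) = 360. So Q(zeta_1086) is a degree-360 Galois extension with Galois group (Z/1086Z)^*. By CRT, (Z/1086Z)^* ≅ (Z/2Z)^* × (Z/3Z)^* × (Z/181Z)^*. Each prime-power unit group is (Z/2Z)^* ≅ trivial group (order 1); (Z/3Z)^* ≅ Z/2Z; (Z/181Z)^* ≅ Z/180Z. Hence Gal(Q(zeta_1086)/Q) ≅ Z/2Z × Z/180Z.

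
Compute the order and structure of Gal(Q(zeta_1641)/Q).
|Gal(Q(zeta_1641)/Q)| = phi(1641) = 1092; group ≅ (Z/1641Z)^* ≅ Z/2Z × Z/546Z

The n-th cyclotomic polynomial Φ_1641(x) is the minimal polynomial of zeta_1641 over Q and has degree phi(1641) = 1092. So Q(zeta_1641) is a degree-1092 Galois extension with Galois group (Z/1641Z)^*. By CRT, (Z/1641Z)^* ≅ (Z/3Z)^* × (Z/547Z)^*. Each prime-power unit group is (Z/3Z)^* ≅ Z/2Z; (Z/547Z)^* ≅ Z/546Z. Hence Gal(Q(zeta_1641)/Q) ≅ Z/2Z × Z/546Z.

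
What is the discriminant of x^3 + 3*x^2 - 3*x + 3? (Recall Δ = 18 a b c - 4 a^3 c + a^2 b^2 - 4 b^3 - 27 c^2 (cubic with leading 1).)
Δ = -864

For x^3 + a x^2 + b x + c the discriminant is Δ = 18 a b c - 4 a^3 c + a^2 b^2 - 4 b^3 - 27 c^2.
Plug a = 3, b = -3, c = 3:
  18*(3)*(-3)*(3) - 4*(3)^3*(3) + (3)^2*(-3)^2 - 4*(-3)^3 - 27*(3)^2
  = -486 + (-324) + 81 + (108) + (-243)
  = -864.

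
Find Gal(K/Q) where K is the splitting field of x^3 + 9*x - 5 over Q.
Gal(K/Q) = S_3 (symmetric group of order 6)

Compute the discriminant of x^3 + (0)*x^2 + (9)*x + (-5): Δ = -3591. Since Δ is not a rational square, the Galois group is not contained in A_3; it must be the full S_3 (irreducibility of the cubic rules out anything smaller).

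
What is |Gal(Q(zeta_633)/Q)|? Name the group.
|Gal(Q(zeta_633)/Q)| = phi(633) = 420; group ≅ (Z/633Z)^* ≅ Z/2Z × Z/210Z

The n-th cyclotomic polynomial Φ_633(x) is the minimal polynomial of zeta_633 over Q and has degree phi(633) = 420. So Q(zeta_633) is a degree-420 Galois extension with Galois group (Z/633Z)^*. By CRT, (Z/633Z)^* ≅ (Z/3Z)^* × (Z/211Z)^*. Each prime-power unit group is (Z/3Z)^* ≅ Z/2Z; (Z/211Z)^* ≅ Z/210Z. Hence Gal(Q(zeta_633)/Q) ≅ Z/2Z × Z/210Z.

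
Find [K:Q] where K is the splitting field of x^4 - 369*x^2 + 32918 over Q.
[K:Q] = 4

f factors as (x^2 - 218)(x^2 - 151); the splitting field is K = Q(sqrt(218), sqrt(151)). Since 218, 151, and 32918 are all non-squares in Q, the three subfields Q(sqrt(218)), Q(sqrt(151)), Q(sqrt(32918)) are distinct degree-2 extensions, so [K:Q] = 4 (Klein four Galois group).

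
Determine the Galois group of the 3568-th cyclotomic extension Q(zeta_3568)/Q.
|Gal(Q(zeta_3568)/Q)| = phi(3568) = 1776; group ≅ (Z/3568Z)^* ≅ Z/2Z × Z/4Z × Z/222Z

The n-th cyclotomic polynomial Φ_3568(x) is the minimal polynomial of zeta_3568 over Q and has degree phi(3568) = 1776. So Q(zeta_3568) is a degree-1776 Galois extension with Galois group (Z/3568Z)^*. By CRT, (Z/3568Z)^* ≅ (Z/16Z)^* × (Z/223Z)^*. Each prime-power unit group is (Z/16Z)^* ≅ Z/2Z × Z/4Z; (Z/223Z)^* ≅ Z/222Z. Hence Gal(Q(zeta_3568)/Q) ≅ Z/2Z × Z/4Z × Z/222Z.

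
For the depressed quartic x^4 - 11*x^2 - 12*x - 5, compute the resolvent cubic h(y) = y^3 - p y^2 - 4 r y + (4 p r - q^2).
h(y) = y^3 + 11*y^2 + 20*y + 76

Identify coefficients: p = -11, q = -12, r = -5.
Plug into h(y) = y^3 - p y^2 - 4 r y + (4 p r - q^2):
  h(y) = y^3 - (-11) y^2 - 4*(-5) y + (4*(-11)*(-5) - (-12)^2)
       = y^3 + (11) y^2 + (20) y + (76).
Simplifying: h(y) = y^3 + 11*y^2 + 20*y + 76.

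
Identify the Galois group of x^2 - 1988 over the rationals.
Gal(K/Q) = Z/2Z (cyclic of order 2)

x^2 - 1988 is irreducible over Q since 1988 is not a rational square. The splitting field Q(sqrt(1988)) has degree 2 over Q, and its unique nontrivial automorphism is sqrt(1988) ↦ -sqrt(1988). Hence Gal(Q(sqrt(1988))/Q) = Z/2Z.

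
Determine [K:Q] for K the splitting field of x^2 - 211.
[K:Q] = 2

The polynomial x^2 - 211 is irreducible over Q since 211 is not a perfect square. Its splitting field is Q(sqrt(211)), which has degree 2 over Q.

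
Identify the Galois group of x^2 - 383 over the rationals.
Gal(K/Q) = Z/2Z (cyclic of order 2)

x^2 - 383 is irreducible over Q since 383 is not a rational square. The splitting field Q(sqrt(383)) has degree 2 over Q, and its unique nontrivial automorphism is sqrt(383) ↦ -sqrt(383). Hence Gal(Q(sqrt(383))/Q) = Z/2Z.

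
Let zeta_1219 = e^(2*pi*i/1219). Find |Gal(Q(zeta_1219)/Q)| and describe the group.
|Gal(Q(zeta_1219)/Q)| = phi(1219) = 1144; group ≅ (Z/1219Z)^* ≅ Z/22Z × Z/52Z

The n-th cyclotomic polynomial Φ_1219(x) is the minimal polynomial of zeta_1219 over Q and has degree phi(1219) = 1144. So Q(zeta_1219) is a degree-1144 Galois extension with Galois group (Z/1219Z)^*. By CRT, (Z/1219Z)^* ≅ (Z/23Z)^* × (Z/53Z)^*. Each prime-power unit group is (Z/23Z)^* ≅ Z/22Z; (Z/53Z)^* ≅ Z/52Z. Hence Gal(Q(zeta_1219)/Q) ≅ Z/22Z × Z/52Z.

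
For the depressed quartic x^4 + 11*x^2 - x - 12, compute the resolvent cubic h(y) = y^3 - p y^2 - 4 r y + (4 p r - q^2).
h(y) = y^3 - 11*y^2 + 48*y - 529

Identify coefficients: p = 11, q = -1, r = -12.
Plug into h(y) = y^3 - p y^2 - 4 r y + (4 p r - q^2):
  h(y) = y^3 - (11) y^2 - 4*(-12) y + (4*(11)*(-12) - (-1)^2)
       = y^3 + (-11) y^2 + (48) y + (-529).
Simplifying: h(y) = y^3 - 11*y^2 + 48*y - 529.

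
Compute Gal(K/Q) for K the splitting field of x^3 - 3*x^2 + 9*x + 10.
Gal(K/Q) = S_3 (symmetric group of order 6)

Compute the discriminant of x^3 + (-3)*x^2 + (9)*x + (10): Δ = -8667. Since Δ is not a rational square, the Galois group is not contained in A_3; it must be the full S_3 (irreducibility of the cubic rules out anything smaller).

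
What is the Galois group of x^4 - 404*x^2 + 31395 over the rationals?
Gal(K/Q) = V_4 (Klein four-group, Z/2Z × Z/2Z)

f factors as (x^2 - 105)(x^2 - 299), so the splitting field is K = Q(sqrt(105), sqrt(299)). The elements 105, 299, 31395 are all non-squares in Q, so sqrt(105) and sqrt(299) generate independent quadratic extensions. Thus [K:Q] = 4 and Gal(K/Q) is generated by the two order-2 automorphisms sqrt(105) ↦ -sqrt(105) and sqrt(299) ↦ -sqrt(299), giving V_4.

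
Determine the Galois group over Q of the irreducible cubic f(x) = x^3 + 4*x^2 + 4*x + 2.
Gal(K/Q) = S_3 (symmetric group of order 6)

Compute the discriminant of x^3 + (4)*x^2 + (4)*x + (2): Δ = -44. Since Δ is not a rational square, the Galois group is not contained in A_3; it must be the full S_3 (irreducibility of the cubic rules out anything smaller).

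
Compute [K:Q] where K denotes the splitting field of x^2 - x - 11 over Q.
[K:Q] = 2

The discriminant of x^2 + (-1)*x + (-11) is b^2 - 4c = 1 - (-44) = 45. Since 45 is not a perfect square in Q, the polynomial is irreducible over Q. Its two roots generate a degree-2 extension, so [K:Q] = 2.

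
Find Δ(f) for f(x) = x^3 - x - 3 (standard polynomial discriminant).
Δ = -239

For a depressed cubic x^3 + p x + q the discriminant is Δ = -4 p^3 - 27 q^2 = -4*(-1)^3 - 27*(-3)^2 = 4 - 243 = -239.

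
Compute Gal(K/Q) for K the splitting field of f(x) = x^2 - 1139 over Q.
Gal(K/Q) = Z/2Z (cyclic of order 2)

x^2 - 1139 is irreducible over Q since 1139 is not a rational square. The splitting field Q(sqrt(1139)) has degree 2 over Q, and its unique nontrivial automorphism is sqrt(1139) ↦ -sqrt(1139). Hence Gal(Q(sqrt(1139))/Q) = Z/2Z.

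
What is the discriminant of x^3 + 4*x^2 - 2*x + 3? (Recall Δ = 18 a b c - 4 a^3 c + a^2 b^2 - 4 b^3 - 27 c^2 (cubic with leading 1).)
Δ = -1347

For x^3 + a x^2 + b x + c the discriminant is Δ = 18 a b c - 4 a^3 c + a^2 b^2 - 4 b^3 - 27 c^2.
Plug a = 4, b = -2, c = 3:
  18*(4)*(-2)*(3) - 4*(4)^3*(3) + (4)^2*(-2)^2 - 4*(-2)^3 - 27*(3)^2
  = -432 + (-768) + 64 + (32) + (-243)
  = -1347.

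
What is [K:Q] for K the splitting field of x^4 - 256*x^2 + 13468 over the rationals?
[K:Q] = 4

f factors as (x^2 - 74)(x^2 - 182); the splitting field is K = Q(sqrt(74), sqrt(182)). Since 74, 182, and 13468 are all non-squares in Q, the three subfields Q(sqrt(74)), Q(sqrt(182)), Q(sqrt(13468)) are distinct degree-2 extensions, so [K:Q] = 4 (Klein four Galois group).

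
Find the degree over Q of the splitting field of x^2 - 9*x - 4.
[K:Q] = 2

The discriminant of x^2 + (-9)*x + (-4) is b^2 - 4c = 81 - (-16) = 97. Since 97 is not a perfect square in Q, the polynomial is irreducible over Q. Its two roots generate a degree-2 extension, so [K:Q] = 2.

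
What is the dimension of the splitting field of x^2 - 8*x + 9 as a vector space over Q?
[K:Q] = 2

The discriminant of x^2 + (-8)*x + (9) is b^2 - 4c = 64 - (36) = 28. Since 28 is not a perfect square in Q, the polynomial is irreducible over Q. Its two roots generate a degree-2 extension, so [K:Q] = 2.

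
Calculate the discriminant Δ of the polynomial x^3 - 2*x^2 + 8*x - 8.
Δ = -1472

For x^3 + a x^2 + b x + c the discriminant is Δ = 18 a b c - 4 a^3 c + a^2 b^2 - 4 b^3 - 27 c^2.
Plug a = -2, b = 8, c = -8:
  18*(-2)*(8)*(-8) - 4*(-2)^3*(-8) + (-2)^2*(8)^2 - 4*(8)^3 - 27*(-8)^2
  = 2304 + (-256) + 256 + (-2048) + (-1728)
  = -1472.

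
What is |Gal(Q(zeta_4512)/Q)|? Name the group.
|Gal(Q(zeta_4512)/Q)| = phi(4512) = 1472; group ≅ (Z/4512Z)^* ≅ Z/2Z × Z/2Z × Z/8Z × Z/46Z

The n-th cyclotomic polynomial Φ_4512(x) is the minimal polynomial of zeta_4512 over Q and has degree phi(4512) = 1472. So Q(zeta_4512) is a degree-1472 Galois extension with Galois group (Z/4512Z)^*. By CRT, (Z/4512Z)^* ≅ (Z/32Z)^* × (Z/3Z)^* × (Z/47Z)^*. Each prime-power unit group is (Z/32Z)^* ≅ Z/2Z × Z/8Z; (Z/3Z)^* ≅ Z/2Z; (Z/47Z)^* ≅ Z/46Z. Hence Gal(Q(zeta_4512)/Q) ≅ Z/2Z × Z/2Z × Z/8Z × Z/46Z.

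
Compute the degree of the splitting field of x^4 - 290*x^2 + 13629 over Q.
[K:Q] = 4

f factors as (x^2 - 59)(x^2 - 231); the splitting field is K = Q(sqrt(59), sqrt(231)). Since 59, 231, and 13629 are all non-squares in Q, the three subfields Q(sqrt(59)), Q(sqrt(231)), Q(sqrt(13629)) are distinct degree-2 extensions, so [K:Q] = 4 (Klein four Galois group).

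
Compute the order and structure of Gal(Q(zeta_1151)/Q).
|Gal(Q(zeta_1151)/Q)| = phi(1151) = 1150; group ≅ (Z/1151Z)^* ≅ Z/1150Z

The n-th cyclotomic polynomial Φ_1151(x) is the minimal polynomial of zeta_1151 over Q and has degree phi(1151) = 1150. So Q(zeta_1151) is a degree-1150 Galois extension with Galois group (Z/1151Z)^*. (Z/1151Z)^* is cyclic since 1151 is an odd prime power (or 4). Hence Gal(Q(zeta_1151)/Q) ≅ Z/1150Z.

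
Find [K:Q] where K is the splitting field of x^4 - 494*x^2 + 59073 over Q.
[K:Q] = 4

f factors as (x^2 - 291)(x^2 - 203); the splitting field is K = Q(sqrt(291), sqrt(203)). Since 291, 203, and 59073 are all non-squares in Q, the three subfields Q(sqrt(291)), Q(sqrt(203)), Q(sqrt(59073)) are distinct degree-2 extensions, so [K:Q] = 4 (Klein four Galois group).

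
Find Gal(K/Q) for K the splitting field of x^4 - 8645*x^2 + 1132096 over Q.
Gal(K/Q) = Z/2Z (cyclic of order 2)

f factors as (x^2 - 8512)(x^2 - 133), so the splitting field is K = Q(sqrt(8512), sqrt(133)). The squarefree part of 8512 is 133 and the squarefree part of 133 is also 133, so sqrt(8512) and sqrt(133) are both rational multiples of sqrt(133). Hence Q(sqrt(8512)) = Q(sqrt(133)) = Q(sqrt(133)), and the splitting field collapses to a single degree-2 extension with Galois group Z/2Z.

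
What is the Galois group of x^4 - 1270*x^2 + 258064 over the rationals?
Gal(K/Q) = Z/2Z (cyclic of order 2)

f factors as (x^2 - 1016)(x^2 - 254), so the splitting field is K = Q(sqrt(1016), sqrt(254)). The squarefree part of 1016 is 254 and the squarefree part of 254 is also 254, so sqrt(1016) and sqrt(254) are both rational multiples of sqrt(254). Hence Q(sqrt(1016)) = Q(sqrt(254)) = Q(sqrt(254)), and the splitting field collapses to a single degree-2 extension with Galois group Z/2Z.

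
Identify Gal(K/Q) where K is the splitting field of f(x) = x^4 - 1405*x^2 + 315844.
Gal(K/Q) = Z/2Z (cyclic of order 2)

f factors as (x^2 - 281)(x^2 - 1124), so the splitting field is K = Q(sqrt(281), sqrt(1124)). The squarefree part of 281 is 281 and the squarefree part of 1124 is also 281, so sqrt(281) and sqrt(1124) are both rational multiples of sqrt(281). Hence Q(sqrt(281)) = Q(sqrt(1124)) = Q(sqrt(281)), and the splitting field collapses to a single degree-2 extension with Galois group Z/2Z.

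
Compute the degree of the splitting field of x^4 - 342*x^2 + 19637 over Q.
[K:Q] = 4

f factors as (x^2 - 73)(x^2 - 269); the splitting field is K = Q(sqrt(73), sqrt(269)). Since 73, 269, and 19637 are all non-squares in Q, the three subfields Q(sqrt(73)), Q(sqrt(269)), Q(sqrt(19637)) are distinct degree-2 extensions, so [K:Q] = 4 (Klein four Galois group).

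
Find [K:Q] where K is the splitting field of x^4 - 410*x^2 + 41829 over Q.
[K:Q] = 4

f factors as (x^2 - 219)(x^2 - 191); the splitting field is K = Q(sqrt(219), sqrt(191)). Since 219, 191, and 41829 are all non-squares in Q, the three subfields Q(sqrt(219)), Q(sqrt(191)), Q(sqrt(41829)) are distinct degree-2 extensions, so [K:Q] = 4 (Klein four Galois group).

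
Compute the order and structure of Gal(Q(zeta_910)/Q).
|Gal(Q(zeta_910)/Q)| = phi(910) = 288; group ≅ (Z/910Z)^* ≅ Z/4Z × Z/6Z × Z/12Z

The n-th cyclotomic polynomial Φ_910(x) is the minimal polynomial of zeta_910 over Q and has degree phi(910) = 288. So Q(zeta_910) is a degree-288 Galois extension with Galois group (Z/910Z)^*. By CRT, (Z/910Z)^* ≅ (Z/2Z)^* × (Z/5Z)^* × (Z/7Z)^* × (Z/13Z)^*. Each prime-power unit group is (Z/2Z)^* ≅ trivial group (order 1); (Z/5Z)^* ≅ Z/4Z; (Z/7Z)^* ≅ Z/6Z; (Z/13Z)^* ≅ Z/12Z. Hence Gal(Q(zeta_910)/Q) ≅ Z/4Z × Z/6Z × Z/12Z.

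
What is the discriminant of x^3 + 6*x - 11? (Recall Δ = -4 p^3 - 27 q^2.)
Δ = -4131

For a depressed cubic x^3 + p x + q the discriminant is Δ = -4 p^3 - 27 q^2 = -4*(6)^3 - 27*(-11)^2 = -864 - 3267 = -4131.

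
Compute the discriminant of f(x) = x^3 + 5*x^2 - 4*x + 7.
Δ = -6687

For x^3 + a x^2 + b x + c the discriminant is Δ = 18 a b c - 4 a^3 c + a^2 b^2 - 4 b^3 - 27 c^2.
Plug a = 5, b = -4, c = 7:
  18*(5)*(-4)*(7) - 4*(5)^3*(7) + (5)^2*(-4)^2 - 4*(-4)^3 - 27*(7)^2
  = -2520 + (-3500) + 400 + (256) + (-1323)
  = -6687.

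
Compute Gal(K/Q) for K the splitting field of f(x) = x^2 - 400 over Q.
Gal(K/Q) = trivial group (order 1)

x^2 - 400 factors as (x - 20)(x + 20) over Q, so its splitting field is Q itself and the Galois group is trivial.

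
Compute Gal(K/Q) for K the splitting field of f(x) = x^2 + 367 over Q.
Gal(K/Q) = Z/2Z (cyclic of order 2)

x^2 + 367 is irreducible over Q since -367 is not a rational square. The splitting field Q(sqrt(-367)) has degree 2 over Q, and its unique nontrivial automorphism is sqrt(-367) ↦ -sqrt(-367). Hence Gal(Q(sqrt(-367))/Q) = Z/2Z.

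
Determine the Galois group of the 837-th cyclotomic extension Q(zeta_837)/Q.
|Gal(Q(zeta_837)/Q)| = phi(837) = 540; group ≅ (Z/837Z)^* ≅ Z/18Z × Z/30Z

The n-th cyclotomic polynomial Φ_837(x) is the minimal polynomial of zeta_837 over Q and has degree phi(837) = 540. So Q(zeta_837) is a degree-540 Galois extension with Galois group (Z/837Z)^*. By CRT, (Z/837Z)^* ≅ (Z/27Z)^* × (Z/31Z)^*. Each prime-power unit group is (Z/27Z)^* ≅ Z/18Z; (Z/31Z)^* ≅ Z/30Z. Hence Gal(Q(zeta_837)/Q) ≅ Z/18Z × Z/30Z.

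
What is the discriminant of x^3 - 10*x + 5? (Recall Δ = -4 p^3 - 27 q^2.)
Δ = 3325

For a depressed cubic x^3 + p x + q the discriminant is Δ = -4 p^3 - 27 q^2 = -4*(-10)^3 - 27*(5)^2 = 4000 - 675 = 3325.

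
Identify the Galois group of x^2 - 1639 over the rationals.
Gal(K/Q) = Z/2Z (cyclic of order 2)

x^2 - 1639 is irreducible over Q since 1639 is not a rational square. The splitting field Q(sqrt(1639)) has degree 2 over Q, and its unique nontrivial automorphism is sqrt(1639) ↦ -sqrt(1639). Hence Gal(Q(sqrt(1639))/Q) = Z/2Z.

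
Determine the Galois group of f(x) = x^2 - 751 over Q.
Gal(K/Q) = Z/2Z (cyclic of order 2)

x^2 - 751 is irreducible over Q since 751 is not a rational square. The splitting field Q(sqrt(751)) has degree 2 over Q, and its unique nontrivial automorphism is sqrt(751) ↦ -sqrt(751). Hence Gal(Q(sqrt(751))/Q) = Z/2Z.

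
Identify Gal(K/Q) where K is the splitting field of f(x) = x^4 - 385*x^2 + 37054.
Gal(K/Q) = V_4 (Klein four-group, Z/2Z × Z/2Z)

f factors as (x^2 - 194)(x^2 - 191), so the splitting field is K = Q(sqrt(194), sqrt(191)). The elements 194, 191, 37054 are all non-squares in Q, so sqrt(194) and sqrt(191) generate independent quadratic extensions. Thus [K:Q] = 4 and Gal(K/Q) is generated by the two order-2 automorphisms sqrt(194) ↦ -sqrt(194) and sqrt(191) ↦ -sqrt(191), giving V_4.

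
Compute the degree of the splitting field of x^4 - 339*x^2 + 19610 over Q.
[K:Q] = 4

f factors as (x^2 - 74)(x^2 - 265); the splitting field is K = Q(sqrt(74), sqrt(265)). Since 74, 265, and 19610 are all non-squares in Q, the three subfields Q(sqrt(74)), Q(sqrt(265)), Q(sqrt(19610)) are distinct degree-2 extensions, so [K:Q] = 4 (Klein four Galois group).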